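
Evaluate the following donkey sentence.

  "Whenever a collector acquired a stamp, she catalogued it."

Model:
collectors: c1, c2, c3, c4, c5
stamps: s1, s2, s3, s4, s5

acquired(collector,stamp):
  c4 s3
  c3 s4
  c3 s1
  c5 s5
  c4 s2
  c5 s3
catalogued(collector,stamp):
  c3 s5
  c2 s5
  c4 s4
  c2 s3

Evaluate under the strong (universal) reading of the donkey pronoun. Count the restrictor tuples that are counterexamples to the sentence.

6

"it" takes "a stamp" as antecedent — a donkey pronoun bound across the clause boundary.
Strong reading: for every (c,s) with acquired(c,s), catalogued(c,s).
Restrictor pairs: (c3,s1) ✗  (c3,s4) ✗  (c4,s2) ✗  (c4,s3) ✗  (c5,s3) ✗  (c5,s5) ✗
Counterexamples (restrictor pairs failing the scope): 6.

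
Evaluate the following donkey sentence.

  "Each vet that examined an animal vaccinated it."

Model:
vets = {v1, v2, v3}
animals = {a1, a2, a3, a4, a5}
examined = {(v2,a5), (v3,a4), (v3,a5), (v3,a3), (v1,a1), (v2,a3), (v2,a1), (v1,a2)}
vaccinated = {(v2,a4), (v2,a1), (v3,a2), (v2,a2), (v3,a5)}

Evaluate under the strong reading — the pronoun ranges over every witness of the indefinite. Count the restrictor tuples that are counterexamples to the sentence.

6

"it" takes "an animal" as antecedent — a donkey pronoun bound across the clause boundary.
Strong reading: for every (v,a) with examined(v,a), vaccinated(v,a).
Restrictor pairs: (v1,a1) ✗  (v1,a2) ✗  (v2,a1) ✓  (v2,a3) ✗  (v2,a5) ✗  (v3,a3) ✗  (v3,a4) ✗  (v3,a5) ✓
Counterexamples (restrictor pairs failing the scope): 6.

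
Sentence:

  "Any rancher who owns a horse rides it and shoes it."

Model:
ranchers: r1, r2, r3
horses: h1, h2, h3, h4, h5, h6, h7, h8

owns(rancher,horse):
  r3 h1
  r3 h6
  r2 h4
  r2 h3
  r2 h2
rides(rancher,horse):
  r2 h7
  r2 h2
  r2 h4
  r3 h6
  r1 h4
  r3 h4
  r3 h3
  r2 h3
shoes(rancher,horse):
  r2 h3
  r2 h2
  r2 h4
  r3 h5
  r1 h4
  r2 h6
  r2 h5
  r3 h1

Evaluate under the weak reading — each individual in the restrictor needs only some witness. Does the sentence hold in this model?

"it" takes "a horse" as antecedent — a donkey pronoun bound across the clause boundary.
Weak reading: every rancher r with some owns-horse has at least one owns-horse h such that rides(r,h) ∧ shoes(r,h).
Per rancher: r2:✓  r3:✗
r3 has no witness among its owns-horses.

False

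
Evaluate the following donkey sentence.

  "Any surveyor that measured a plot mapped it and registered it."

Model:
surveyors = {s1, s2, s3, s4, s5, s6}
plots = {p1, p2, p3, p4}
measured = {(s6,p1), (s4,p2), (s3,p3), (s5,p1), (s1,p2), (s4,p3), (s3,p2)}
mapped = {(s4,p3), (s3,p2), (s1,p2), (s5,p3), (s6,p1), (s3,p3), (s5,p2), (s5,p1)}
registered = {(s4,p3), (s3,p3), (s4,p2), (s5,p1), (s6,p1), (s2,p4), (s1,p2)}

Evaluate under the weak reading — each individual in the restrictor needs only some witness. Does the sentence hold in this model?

"it" takes "a plot" as antecedent — a donkey pronoun bound across the clause boundary.
Weak reading: every surveyor s with some measured-plot has at least one measured-plot p such that mapped(s,p) ∧ registered(s,p).
Per surveyor: s1:✓  s3:✓  s4:✓  s5:✓  s6:✓
Every surveyor in the restrictor has a witness.

True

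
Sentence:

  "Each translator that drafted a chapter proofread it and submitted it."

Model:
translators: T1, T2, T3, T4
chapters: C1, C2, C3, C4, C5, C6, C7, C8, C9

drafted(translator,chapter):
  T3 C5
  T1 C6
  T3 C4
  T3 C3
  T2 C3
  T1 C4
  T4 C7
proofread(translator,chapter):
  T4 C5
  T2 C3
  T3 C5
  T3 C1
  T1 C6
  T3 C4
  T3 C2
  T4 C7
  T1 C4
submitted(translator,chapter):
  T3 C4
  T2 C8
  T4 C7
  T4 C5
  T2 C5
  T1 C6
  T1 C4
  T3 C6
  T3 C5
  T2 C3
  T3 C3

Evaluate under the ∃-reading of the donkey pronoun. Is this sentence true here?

True

"it" takes "a chapter" as antecedent — a donkey pronoun bound across the clause boundary.
Weak reading: every translator t with some drafted-chapter has at least one drafted-chapter c such that proofread(t,c) ∧ submitted(t,c).
Per translator: T1:✓  T2:✓  T3:✓  T4:✓
Every translator in the restrictor has a witness.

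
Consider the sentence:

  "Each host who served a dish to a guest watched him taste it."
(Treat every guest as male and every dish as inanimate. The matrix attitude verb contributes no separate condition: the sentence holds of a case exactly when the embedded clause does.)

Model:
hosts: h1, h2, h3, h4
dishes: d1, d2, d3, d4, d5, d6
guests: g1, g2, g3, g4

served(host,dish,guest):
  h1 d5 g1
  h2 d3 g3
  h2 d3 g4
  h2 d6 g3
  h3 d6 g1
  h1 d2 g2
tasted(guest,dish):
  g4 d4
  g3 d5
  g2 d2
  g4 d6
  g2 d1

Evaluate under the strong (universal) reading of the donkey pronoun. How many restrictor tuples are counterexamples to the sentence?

"him" takes "a guest" as antecedent and "it" takes "a dish"; both are donkey pronouns co-varying with the restrictor.
Strong reading: for every (h,d,g) with served(h,d,g), tasted(g,d).
Restrictor triples: (h1,d2,g2)→tasted(g2,d2) ✓  (h1,d5,g1)→tasted(g1,d5) ✗  (h2,d3,g3)→tasted(g3,d3) ✗  (h2,d3,g4)→tasted(g4,d3) ✗  (h2,d6,g3)→tasted(g3,d6) ✗  (h3,d6,g1)→tasted(g1,d6) ✗
Counterexamples (restrictor triples failing the scope): 5.

5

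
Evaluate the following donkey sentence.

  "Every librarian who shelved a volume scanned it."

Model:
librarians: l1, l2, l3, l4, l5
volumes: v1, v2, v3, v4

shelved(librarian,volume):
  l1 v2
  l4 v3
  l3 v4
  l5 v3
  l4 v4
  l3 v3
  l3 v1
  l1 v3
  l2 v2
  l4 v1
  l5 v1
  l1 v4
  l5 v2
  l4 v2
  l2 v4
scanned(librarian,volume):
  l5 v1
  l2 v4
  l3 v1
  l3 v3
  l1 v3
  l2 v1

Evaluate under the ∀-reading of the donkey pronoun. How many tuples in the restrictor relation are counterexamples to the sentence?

10

"it" takes "a volume" as antecedent — a donkey pronoun bound across the clause boundary.
Strong reading: for every (l,v) with shelved(l,v), scanned(l,v).
Restrictor pairs: (l1,v2) ✗  (l1,v3) ✓  (l1,v4) ✗  (l2,v2) ✗  (l2,v4) ✓  (l3,v1) ✓  (l3,v3) ✓  (l3,v4) ✗  (l4,v1) ✗  (l4,v2) ✗  (l4,v3) ✗  (l4,v4) ✗  (l5,v1) ✓  (l5,v2) ✗  (l5,v3) ✗
Counterexamples (restrictor pairs failing the scope): 10.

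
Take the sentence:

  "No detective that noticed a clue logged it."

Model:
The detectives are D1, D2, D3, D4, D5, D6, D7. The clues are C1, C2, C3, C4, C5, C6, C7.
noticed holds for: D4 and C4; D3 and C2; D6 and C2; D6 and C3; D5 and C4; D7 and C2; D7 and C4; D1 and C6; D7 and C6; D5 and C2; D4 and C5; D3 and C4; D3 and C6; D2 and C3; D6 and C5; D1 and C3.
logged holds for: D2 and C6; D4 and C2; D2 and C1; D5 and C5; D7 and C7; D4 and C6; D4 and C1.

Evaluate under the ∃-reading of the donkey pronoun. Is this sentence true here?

"it" takes "a clue" as antecedent — a donkey pronoun bound across the clause boundary.
Truth condition: for no (d,c) with noticed(d,c) does logged(d,c) hold.
Restrictor pairs — does the scope hold? (D1,C3):fails  (D1,C6):fails  (D2,C3):fails  (D3,C2):fails  (D3,C4):fails  (D3,C6):fails  (D4,C4):fails  (D4,C5):fails  (D5,C2):fails  (D5,C4):fails  (D6,C2):fails  (D6,C3):fails  (D6,C5):fails  (D7,C2):fails  (D7,C4):fails  (D7,C6):fails
Scope holds for no restrictor pair, so the sentence is true.

True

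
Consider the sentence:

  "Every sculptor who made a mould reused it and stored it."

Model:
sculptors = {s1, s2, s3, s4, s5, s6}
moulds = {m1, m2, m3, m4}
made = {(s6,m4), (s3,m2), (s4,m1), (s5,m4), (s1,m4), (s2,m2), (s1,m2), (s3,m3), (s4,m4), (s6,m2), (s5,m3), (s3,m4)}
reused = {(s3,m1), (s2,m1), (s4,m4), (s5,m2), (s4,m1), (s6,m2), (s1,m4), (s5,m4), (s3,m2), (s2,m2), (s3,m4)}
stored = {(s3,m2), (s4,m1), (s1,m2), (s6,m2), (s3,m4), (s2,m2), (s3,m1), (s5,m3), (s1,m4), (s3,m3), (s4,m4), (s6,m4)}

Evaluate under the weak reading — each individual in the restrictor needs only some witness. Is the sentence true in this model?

"it" takes "a mould" as antecedent — a donkey pronoun bound across the clause boundary.
Weak reading: every sculptor s with some made-mould has at least one made-mould m such that reused(s,m) ∧ stored(s,m).
Per sculptor: s1:✓  s2:✓  s3:✓  s4:✓  s5:✗  s6:✓
s5 has no witness among its made-moulds.

False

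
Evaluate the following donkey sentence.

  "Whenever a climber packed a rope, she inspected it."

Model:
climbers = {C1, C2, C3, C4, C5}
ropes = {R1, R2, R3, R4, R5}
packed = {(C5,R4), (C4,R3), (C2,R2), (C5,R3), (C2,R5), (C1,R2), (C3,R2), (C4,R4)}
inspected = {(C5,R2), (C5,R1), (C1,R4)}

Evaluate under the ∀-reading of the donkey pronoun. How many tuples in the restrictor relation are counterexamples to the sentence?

8

"it" takes "a rope" as antecedent — a donkey pronoun bound across the clause boundary.
Strong reading: for every (c,r) with packed(c,r), inspected(c,r).
Restrictor pairs: (C1,R2) ✗  (C2,R2) ✗  (C2,R5) ✗  (C3,R2) ✗  (C4,R3) ✗  (C4,R4) ✗  (C5,R3) ✗  (C5,R4) ✗
Counterexamples (restrictor pairs failing the scope): 8.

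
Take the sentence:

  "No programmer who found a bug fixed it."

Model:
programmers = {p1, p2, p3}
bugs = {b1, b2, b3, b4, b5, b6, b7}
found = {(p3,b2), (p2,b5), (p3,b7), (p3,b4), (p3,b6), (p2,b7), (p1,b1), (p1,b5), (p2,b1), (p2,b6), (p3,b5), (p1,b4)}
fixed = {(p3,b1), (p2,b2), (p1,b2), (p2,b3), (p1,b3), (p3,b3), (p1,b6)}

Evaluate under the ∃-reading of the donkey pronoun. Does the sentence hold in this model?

"it" takes "a bug" as antecedent — a donkey pronoun bound across the clause boundary.
Truth condition: for no (p,b) with found(p,b) does fixed(p,b) hold.
Restrictor pairs — does the scope hold? (p1,b1):fails  (p1,b4):fails  (p1,b5):fails  (p2,b1):fails  (p2,b5):fails  (p2,b6):fails  (p2,b7):fails  (p3,b2):fails  (p3,b4):fails  (p3,b5):fails  (p3,b6):fails  (p3,b7):fails
Scope holds for no restrictor pair, so the sentence is true.

True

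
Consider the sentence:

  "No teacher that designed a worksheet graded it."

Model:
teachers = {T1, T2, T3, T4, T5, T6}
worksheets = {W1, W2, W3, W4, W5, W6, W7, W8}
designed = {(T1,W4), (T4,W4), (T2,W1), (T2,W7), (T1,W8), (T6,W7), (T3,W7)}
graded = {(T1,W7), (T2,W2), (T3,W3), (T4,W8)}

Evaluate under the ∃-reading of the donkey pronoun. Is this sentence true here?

"it" takes "a worksheet" as antecedent — a donkey pronoun bound across the clause boundary.
Truth condition: for no (t,w) with designed(t,w) does graded(t,w) hold.
Restrictor pairs — does the scope hold? (T1,W4):fails  (T1,W8):fails  (T2,W1):fails  (T2,W7):fails  (T3,W7):fails  (T4,W4):fails  (T6,W7):fails
Scope holds for no restrictor pair, so the sentence is true.

True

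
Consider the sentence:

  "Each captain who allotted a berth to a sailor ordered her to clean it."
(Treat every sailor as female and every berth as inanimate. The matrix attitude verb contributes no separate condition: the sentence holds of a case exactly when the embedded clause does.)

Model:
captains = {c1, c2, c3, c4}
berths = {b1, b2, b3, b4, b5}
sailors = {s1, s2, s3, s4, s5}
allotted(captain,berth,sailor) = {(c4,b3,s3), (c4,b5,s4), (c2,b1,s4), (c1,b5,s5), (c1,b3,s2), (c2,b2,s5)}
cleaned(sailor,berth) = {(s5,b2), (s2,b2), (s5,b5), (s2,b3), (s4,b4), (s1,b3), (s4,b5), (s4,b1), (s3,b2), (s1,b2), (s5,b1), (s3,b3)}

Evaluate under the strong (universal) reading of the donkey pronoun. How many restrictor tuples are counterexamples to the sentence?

"her" takes "a sailor" as antecedent and "it" takes "a berth"; both are donkey pronouns co-varying with the restrictor.
Strong reading: for every (c,b,s) with allotted(c,b,s), cleaned(s,b).
Restrictor triples: (c1,b3,s2)→cleaned(s2,b3) ✓  (c1,b5,s5)→cleaned(s5,b5) ✓  (c2,b1,s4)→cleaned(s4,b1) ✓  (c2,b2,s5)→cleaned(s5,b2) ✓  (c4,b3,s3)→cleaned(s3,b3) ✓  (c4,b5,s4)→cleaned(s4,b5) ✓
Counterexamples (restrictor triples failing the scope): 0.

0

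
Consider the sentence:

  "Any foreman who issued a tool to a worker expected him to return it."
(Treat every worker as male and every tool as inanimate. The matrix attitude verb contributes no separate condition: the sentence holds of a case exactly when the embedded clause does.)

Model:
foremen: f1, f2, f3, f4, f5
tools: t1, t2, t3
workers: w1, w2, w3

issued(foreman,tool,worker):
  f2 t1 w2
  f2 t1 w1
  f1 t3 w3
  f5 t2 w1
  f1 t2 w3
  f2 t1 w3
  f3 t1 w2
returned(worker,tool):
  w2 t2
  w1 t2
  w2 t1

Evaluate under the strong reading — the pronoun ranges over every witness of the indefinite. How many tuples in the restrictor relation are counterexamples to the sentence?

4

"him" takes "a worker" as antecedent and "it" takes "a tool"; both are donkey pronouns co-varying with the restrictor.
Strong reading: for every (f,t,w) with issued(f,t,w), returned(w,t).
Restrictor triples: (f1,t2,w3)→returned(w3,t2) ✗  (f1,t3,w3)→returned(w3,t3) ✗  (f2,t1,w1)→returned(w1,t1) ✗  (f2,t1,w2)→returned(w2,t1) ✓  (f2,t1,w3)→returned(w3,t1) ✗  (f3,t1,w2)→returned(w2,t1) ✓  (f5,t2,w1)→returned(w1,t2) ✓
Counterexamples (restrictor triples failing the scope): 4.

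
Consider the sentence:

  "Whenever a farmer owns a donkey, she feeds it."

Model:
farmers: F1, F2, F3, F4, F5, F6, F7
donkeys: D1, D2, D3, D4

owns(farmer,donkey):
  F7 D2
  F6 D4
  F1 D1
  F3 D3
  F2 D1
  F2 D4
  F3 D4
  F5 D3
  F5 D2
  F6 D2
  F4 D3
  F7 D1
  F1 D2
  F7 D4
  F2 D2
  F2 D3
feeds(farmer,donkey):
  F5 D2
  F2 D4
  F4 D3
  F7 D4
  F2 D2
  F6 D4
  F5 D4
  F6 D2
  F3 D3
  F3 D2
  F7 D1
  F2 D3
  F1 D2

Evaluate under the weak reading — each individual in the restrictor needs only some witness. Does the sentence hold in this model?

"it" takes "a donkey" as antecedent — a donkey pronoun bound across the clause boundary.
Weak reading: every farmer f with some owns-donkey has at least one owns-donkey d such that feeds(f,d).
Per farmer: F1:✓  F2:✓  F3:✓  F4:✓  F5:✓  F6:✓  F7:✓
Every farmer in the restrictor has a witness.

True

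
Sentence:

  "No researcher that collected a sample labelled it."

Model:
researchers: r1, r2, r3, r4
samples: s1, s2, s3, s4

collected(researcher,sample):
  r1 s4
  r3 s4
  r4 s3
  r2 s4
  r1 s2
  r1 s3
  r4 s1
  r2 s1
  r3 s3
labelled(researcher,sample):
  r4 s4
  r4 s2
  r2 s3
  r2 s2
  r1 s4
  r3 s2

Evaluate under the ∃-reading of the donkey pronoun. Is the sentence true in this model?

"it" takes "a sample" as antecedent — a donkey pronoun bound across the clause boundary.
Truth condition: for no (r,s) with collected(r,s) does labelled(r,s) hold.
Restrictor pairs — does the scope hold? (r1,s2):fails  (r1,s3):fails  (r1,s4):holds  (r2,s1):fails  (r2,s4):fails  (r3,s3):fails  (r3,s4):fails  (r4,s1):fails  (r4,s3):fails
Scope holds for 1 pair(s), so the sentence is false.

False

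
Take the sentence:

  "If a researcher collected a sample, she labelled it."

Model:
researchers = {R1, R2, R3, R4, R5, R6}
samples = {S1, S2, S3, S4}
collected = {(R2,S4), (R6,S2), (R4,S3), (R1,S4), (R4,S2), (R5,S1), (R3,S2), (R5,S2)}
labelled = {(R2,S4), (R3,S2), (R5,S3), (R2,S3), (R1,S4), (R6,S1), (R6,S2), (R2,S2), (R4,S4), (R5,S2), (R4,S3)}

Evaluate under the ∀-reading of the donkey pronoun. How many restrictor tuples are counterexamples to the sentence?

"it" takes "a sample" as antecedent — a donkey pronoun bound across the clause boundary.
Strong reading: for every (r,s) with collected(r,s), labelled(r,s).
Restrictor pairs: (R1,S4) ✓  (R2,S4) ✓  (R3,S2) ✓  (R4,S2) ✗  (R4,S3) ✓  (R5,S1) ✗  (R5,S2) ✓  (R6,S2) ✓
Counterexamples (restrictor pairs failing the scope): 2.

2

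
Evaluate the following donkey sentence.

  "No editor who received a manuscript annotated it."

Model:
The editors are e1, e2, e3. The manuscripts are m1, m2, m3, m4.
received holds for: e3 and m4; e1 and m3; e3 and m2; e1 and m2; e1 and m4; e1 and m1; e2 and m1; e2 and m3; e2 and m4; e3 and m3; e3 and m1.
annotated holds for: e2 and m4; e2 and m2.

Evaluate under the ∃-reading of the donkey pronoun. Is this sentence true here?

"it" takes "a manuscript" as antecedent — a donkey pronoun bound across the clause boundary.
Truth condition: for no (e,m) with received(e,m) does annotated(e,m) hold.
Restrictor pairs — does the scope hold? (e1,m1):fails  (e1,m2):fails  (e1,m3):fails  (e1,m4):fails  (e2,m1):fails  (e2,m3):fails  (e2,m4):holds  (e3,m1):fails  (e3,m2):fails  (e3,m3):fails  (e3,m4):fails
Scope holds for 1 pair(s), so the sentence is false.

False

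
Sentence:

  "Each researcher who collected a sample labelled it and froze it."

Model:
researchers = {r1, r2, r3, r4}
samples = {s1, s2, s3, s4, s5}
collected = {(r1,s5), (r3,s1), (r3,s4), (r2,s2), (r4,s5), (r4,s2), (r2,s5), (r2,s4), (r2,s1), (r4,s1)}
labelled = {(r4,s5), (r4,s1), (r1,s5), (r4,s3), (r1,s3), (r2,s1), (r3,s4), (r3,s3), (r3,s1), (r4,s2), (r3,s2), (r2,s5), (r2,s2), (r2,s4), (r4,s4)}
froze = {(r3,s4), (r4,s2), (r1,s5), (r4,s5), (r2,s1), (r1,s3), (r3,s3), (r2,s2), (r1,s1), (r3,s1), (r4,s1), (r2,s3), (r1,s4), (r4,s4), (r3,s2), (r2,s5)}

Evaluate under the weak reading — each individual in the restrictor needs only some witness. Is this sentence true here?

True

"it" takes "a sample" as antecedent — a donkey pronoun bound across the clause boundary.
Weak reading: every researcher r with some collected-sample has at least one collected-sample s such that labelled(r,s) ∧ froze(r,s).
Per researcher: r1:✓  r2:✓  r3:✓  r4:✓
Every researcher in the restrictor has a witness.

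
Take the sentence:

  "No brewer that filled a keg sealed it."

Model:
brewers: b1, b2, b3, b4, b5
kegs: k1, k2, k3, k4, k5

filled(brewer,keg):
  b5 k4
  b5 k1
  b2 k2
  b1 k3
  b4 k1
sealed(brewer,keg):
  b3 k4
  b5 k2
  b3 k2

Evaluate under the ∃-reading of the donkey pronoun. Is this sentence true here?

"it" takes "a keg" as antecedent — a donkey pronoun bound across the clause boundary.
Truth condition: for no (b,k) with filled(b,k) does sealed(b,k) hold.
Restrictor pairs — does the scope hold? (b1,k3):fails  (b2,k2):fails  (b4,k1):fails  (b5,k1):fails  (b5,k4):fails
Scope holds for no restrictor pair, so the sentence is true.

True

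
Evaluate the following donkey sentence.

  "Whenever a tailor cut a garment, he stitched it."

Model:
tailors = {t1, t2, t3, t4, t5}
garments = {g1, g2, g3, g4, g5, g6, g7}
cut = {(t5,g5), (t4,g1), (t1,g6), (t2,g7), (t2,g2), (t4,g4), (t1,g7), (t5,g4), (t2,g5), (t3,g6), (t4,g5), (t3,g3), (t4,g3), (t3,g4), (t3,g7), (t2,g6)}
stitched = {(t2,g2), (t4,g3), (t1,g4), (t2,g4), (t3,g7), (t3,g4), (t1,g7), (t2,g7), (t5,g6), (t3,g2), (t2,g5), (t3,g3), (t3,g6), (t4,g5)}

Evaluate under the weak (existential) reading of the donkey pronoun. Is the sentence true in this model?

"it" takes "a garment" as antecedent — a donkey pronoun bound across the clause boundary.
Weak reading: every tailor t with some cut-garment has at least one cut-garment g such that stitched(t,g).
Per tailor: t1:✓  t2:✓  t3:✓  t4:✓  t5:✗
t5 has no witness among its cut-garments.

False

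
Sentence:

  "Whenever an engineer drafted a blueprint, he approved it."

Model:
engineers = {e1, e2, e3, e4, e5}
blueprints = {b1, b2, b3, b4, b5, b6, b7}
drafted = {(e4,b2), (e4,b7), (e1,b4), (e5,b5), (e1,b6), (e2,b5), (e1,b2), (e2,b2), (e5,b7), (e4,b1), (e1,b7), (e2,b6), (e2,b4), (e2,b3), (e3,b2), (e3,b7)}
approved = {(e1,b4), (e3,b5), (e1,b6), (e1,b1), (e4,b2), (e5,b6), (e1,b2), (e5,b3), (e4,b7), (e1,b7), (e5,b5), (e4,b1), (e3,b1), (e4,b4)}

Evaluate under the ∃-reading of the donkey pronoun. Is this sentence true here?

False

"it" takes "a blueprint" as antecedent — a donkey pronoun bound across the clause boundary.
Weak reading: every engineer e with some drafted-blueprint has at least one drafted-blueprint b such that approved(e,b).
Per engineer: e1:✓  e2:✗  e3:✗  e4:✓  e5:✓
e2 has no witness among its drafted-blueprints.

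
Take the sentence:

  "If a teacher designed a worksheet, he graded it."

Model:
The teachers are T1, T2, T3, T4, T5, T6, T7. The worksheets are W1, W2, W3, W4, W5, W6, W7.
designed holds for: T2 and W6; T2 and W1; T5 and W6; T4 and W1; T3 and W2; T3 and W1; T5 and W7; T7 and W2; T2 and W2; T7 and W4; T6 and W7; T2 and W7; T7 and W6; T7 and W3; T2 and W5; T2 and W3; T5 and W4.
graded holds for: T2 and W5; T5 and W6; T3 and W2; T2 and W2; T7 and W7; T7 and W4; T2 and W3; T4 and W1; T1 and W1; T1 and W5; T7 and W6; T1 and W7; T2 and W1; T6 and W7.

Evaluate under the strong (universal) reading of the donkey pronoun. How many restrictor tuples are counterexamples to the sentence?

"it" takes "a worksheet" as antecedent — a donkey pronoun bound across the clause boundary.
Strong reading: for every (t,w) with designed(t,w), graded(t,w).
Restrictor pairs: (T2,W1) ✓  (T2,W2) ✓  (T2,W3) ✓  (T2,W5) ✓  (T2,W6) ✗  (T2,W7) ✗  (T3,W1) ✗  (T3,W2) ✓  (T4,W1) ✓  (T5,W4) ✗  (T5,W6) ✓  (T5,W7) ✗  (T6,W7) ✓  (T7,W2) ✗  (T7,W3) ✗  (T7,W4) ✓  (T7,W6) ✓
Counterexamples (restrictor pairs failing the scope): 7.

7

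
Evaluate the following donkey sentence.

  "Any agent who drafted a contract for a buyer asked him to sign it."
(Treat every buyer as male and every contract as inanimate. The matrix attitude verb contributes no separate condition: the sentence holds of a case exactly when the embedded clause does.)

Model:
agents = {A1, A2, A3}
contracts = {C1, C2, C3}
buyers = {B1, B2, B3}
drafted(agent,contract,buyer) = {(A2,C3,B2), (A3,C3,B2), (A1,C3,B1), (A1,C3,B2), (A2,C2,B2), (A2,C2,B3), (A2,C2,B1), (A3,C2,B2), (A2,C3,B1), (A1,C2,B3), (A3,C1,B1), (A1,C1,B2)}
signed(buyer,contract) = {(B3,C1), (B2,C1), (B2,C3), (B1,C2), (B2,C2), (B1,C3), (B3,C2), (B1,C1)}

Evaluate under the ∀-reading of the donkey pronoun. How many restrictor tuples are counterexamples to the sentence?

"him" takes "a buyer" as antecedent and "it" takes "a contract"; both are donkey pronouns co-varying with the restrictor.
Strong reading: for every (a,c,b) with drafted(a,c,b), signed(b,c).
Restrictor triples: (A1,C1,B2)→signed(B2,C1) ✓  (A1,C2,B3)→signed(B3,C2) ✓  (A1,C3,B1)→signed(B1,C3) ✓  (A1,C3,B2)→signed(B2,C3) ✓  (A2,C2,B1)→signed(B1,C2) ✓  (A2,C2,B2)→signed(B2,C2) ✓  (A2,C2,B3)→signed(B3,C2) ✓  (A2,C3,B1)→signed(B1,C3) ✓  (A2,C3,B2)→signed(B2,C3) ✓  (A3,C1,B1)→signed(B1,C1) ✓  (A3,C2,B2)→signed(B2,C2) ✓  (A3,C3,B2)→signed(B2,C3) ✓
Counterexamples (restrictor triples failing the scope): 0.

0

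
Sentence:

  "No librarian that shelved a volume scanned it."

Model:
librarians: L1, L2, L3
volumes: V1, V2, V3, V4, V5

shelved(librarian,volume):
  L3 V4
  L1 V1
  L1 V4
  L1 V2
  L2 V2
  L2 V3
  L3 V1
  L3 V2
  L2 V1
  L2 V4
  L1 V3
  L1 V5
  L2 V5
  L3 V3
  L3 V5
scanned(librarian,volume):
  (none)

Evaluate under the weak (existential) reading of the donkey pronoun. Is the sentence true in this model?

"it" takes "a volume" as antecedent — a donkey pronoun bound across the clause boundary.
Truth condition: for no (l,v) with shelved(l,v) does scanned(l,v) hold.
Restrictor pairs — does the scope hold? (L1,V1):fails  (L1,V2):fails  (L1,V3):fails  (L1,V4):fails  (L1,V5):fails  (L2,V1):fails  (L2,V2):fails  (L2,V3):fails  (L2,V4):fails  (L2,V5):fails  (L3,V1):fails  (L3,V2):fails  (L3,V3):fails  (L3,V4):fails  (L3,V5):fails
Scope holds for no restrictor pair, so the sentence is true.

True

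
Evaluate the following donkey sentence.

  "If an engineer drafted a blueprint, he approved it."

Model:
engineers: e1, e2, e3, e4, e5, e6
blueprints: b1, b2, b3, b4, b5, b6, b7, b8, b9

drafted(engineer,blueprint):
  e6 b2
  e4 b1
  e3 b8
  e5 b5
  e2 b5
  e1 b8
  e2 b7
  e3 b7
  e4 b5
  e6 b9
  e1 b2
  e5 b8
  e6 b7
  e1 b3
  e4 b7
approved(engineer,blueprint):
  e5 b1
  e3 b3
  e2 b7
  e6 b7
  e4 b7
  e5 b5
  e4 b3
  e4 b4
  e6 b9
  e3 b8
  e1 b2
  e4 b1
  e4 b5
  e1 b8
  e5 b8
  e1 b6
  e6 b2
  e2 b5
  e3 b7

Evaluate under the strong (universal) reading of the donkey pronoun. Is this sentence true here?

"it" takes "a blueprint" as antecedent — a donkey pronoun bound across the clause boundary.
Strong reading: for every (e,b) with drafted(e,b), approved(e,b).
Restrictor pairs: (e1,b2) ✓  (e1,b3) ✗  (e1,b8) ✓  (e2,b5) ✓  (e2,b7) ✓  (e3,b7) ✓  (e3,b8) ✓  (e4,b1) ✓  (e4,b5) ✓  (e4,b7) ✓  (e5,b5) ✓  (e5,b8) ✓  (e6,b2) ✓  (e6,b7) ✓  (e6,b9) ✓
Counterexample: (e1,b3) is in drafted but fails the scope.

False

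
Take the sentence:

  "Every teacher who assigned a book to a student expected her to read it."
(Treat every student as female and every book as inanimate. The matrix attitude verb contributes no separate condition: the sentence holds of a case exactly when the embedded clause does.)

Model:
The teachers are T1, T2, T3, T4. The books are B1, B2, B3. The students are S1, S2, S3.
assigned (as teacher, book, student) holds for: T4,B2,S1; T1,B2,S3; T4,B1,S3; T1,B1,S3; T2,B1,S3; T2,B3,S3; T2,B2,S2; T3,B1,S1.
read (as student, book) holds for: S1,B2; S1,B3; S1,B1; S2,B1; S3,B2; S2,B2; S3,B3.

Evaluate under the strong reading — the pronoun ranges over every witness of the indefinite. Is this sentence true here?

False

"her" takes "a student" as antecedent and "it" takes "a book"; both are donkey pronouns co-varying with the restrictor.
Strong reading: for every (t,b,s) with assigned(t,b,s), read(s,b).
Restrictor triples: (T1,B1,S3)→read(S3,B1) ✗  (T1,B2,S3)→read(S3,B2) ✓  (T2,B1,S3)→read(S3,B1) ✗  (T2,B2,S2)→read(S2,B2) ✓  (T2,B3,S3)→read(S3,B3) ✓  (T3,B1,S1)→read(S1,B1) ✓  (T4,B1,S3)→read(S3,B1) ✗  (T4,B2,S1)→read(S1,B2) ✓
Counterexample: (T1,B1,S3) — read(S3,B1) does not hold.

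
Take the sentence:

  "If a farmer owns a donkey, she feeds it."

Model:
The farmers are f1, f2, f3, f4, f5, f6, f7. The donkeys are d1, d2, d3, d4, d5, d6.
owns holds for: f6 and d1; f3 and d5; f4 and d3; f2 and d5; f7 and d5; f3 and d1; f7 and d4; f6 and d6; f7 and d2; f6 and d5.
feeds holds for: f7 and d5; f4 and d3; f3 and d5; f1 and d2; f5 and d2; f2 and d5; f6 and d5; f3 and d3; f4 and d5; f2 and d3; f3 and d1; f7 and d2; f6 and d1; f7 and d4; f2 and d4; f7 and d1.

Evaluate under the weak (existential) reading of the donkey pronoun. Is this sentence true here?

True

"it" takes "a donkey" as antecedent — a donkey pronoun bound across the clause boundary.
Weak reading: every farmer f with some owns-donkey has at least one owns-donkey d such that feeds(f,d).
Per farmer: f2:✓  f3:✓  f4:✓  f6:✓  f7:✓
Every farmer in the restrictor has a witness.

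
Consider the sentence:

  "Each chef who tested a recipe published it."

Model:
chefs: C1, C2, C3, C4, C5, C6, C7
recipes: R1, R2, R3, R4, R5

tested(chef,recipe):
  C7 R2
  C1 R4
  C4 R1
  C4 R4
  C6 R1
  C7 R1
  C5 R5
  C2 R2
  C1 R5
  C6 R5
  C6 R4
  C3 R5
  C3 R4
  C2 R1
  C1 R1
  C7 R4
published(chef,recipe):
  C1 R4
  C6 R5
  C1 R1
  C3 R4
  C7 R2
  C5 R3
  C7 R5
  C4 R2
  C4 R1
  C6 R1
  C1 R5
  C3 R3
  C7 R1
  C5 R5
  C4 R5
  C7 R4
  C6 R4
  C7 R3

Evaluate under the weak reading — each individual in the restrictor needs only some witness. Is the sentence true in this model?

False

"it" takes "a recipe" as antecedent — a donkey pronoun bound across the clause boundary.
Weak reading: every chef c with some tested-recipe has at least one tested-recipe r such that published(c,r).
Per chef: C1:✓  C2:✗  C3:✓  C4:✓  C5:✓  C6:✓  C7:✓
C2 has no witness among its tested-recipes.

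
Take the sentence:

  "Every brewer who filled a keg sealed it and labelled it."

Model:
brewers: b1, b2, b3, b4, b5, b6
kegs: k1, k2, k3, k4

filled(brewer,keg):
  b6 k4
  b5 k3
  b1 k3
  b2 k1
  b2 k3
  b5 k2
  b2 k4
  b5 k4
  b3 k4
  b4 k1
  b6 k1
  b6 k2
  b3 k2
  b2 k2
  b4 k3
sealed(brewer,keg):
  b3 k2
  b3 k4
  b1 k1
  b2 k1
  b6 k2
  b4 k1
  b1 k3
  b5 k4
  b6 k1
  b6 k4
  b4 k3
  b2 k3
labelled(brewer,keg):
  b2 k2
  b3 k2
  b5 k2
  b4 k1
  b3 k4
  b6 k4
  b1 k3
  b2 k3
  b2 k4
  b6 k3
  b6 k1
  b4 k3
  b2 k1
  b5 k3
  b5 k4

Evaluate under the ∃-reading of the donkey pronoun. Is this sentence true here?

"it" takes "a keg" as antecedent — a donkey pronoun bound across the clause boundary.
Weak reading: every brewer b with some filled-keg has at least one filled-keg k such that sealed(b,k) ∧ labelled(b,k).
Per brewer: b1:✓  b2:✓  b3:✓  b4:✓  b5:✓  b6:✓
Every brewer in the restrictor has a witness.

True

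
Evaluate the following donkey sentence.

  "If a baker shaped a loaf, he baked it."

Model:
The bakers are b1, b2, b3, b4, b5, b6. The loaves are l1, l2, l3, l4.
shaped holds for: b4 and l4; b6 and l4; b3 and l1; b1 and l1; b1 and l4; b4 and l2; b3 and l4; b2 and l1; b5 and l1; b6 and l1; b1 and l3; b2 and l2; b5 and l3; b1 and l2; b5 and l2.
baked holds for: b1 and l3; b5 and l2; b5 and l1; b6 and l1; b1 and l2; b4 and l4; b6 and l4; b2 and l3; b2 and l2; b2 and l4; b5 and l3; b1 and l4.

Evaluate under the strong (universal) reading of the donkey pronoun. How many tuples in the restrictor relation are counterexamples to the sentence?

5

"it" takes "a loaf" as antecedent — a donkey pronoun bound across the clause boundary.
Strong reading: for every (b,l) with shaped(b,l), baked(b,l).
Restrictor pairs: (b1,l1) ✗  (b1,l2) ✓  (b1,l3) ✓  (b1,l4) ✓  (b2,l1) ✗  (b2,l2) ✓  (b3,l1) ✗  (b3,l4) ✗  (b4,l2) ✗  (b4,l4) ✓  (b5,l1) ✓  (b5,l2) ✓  (b5,l3) ✓  (b6,l1) ✓  (b6,l4) ✓
Counterexamples (restrictor pairs failing the scope): 5.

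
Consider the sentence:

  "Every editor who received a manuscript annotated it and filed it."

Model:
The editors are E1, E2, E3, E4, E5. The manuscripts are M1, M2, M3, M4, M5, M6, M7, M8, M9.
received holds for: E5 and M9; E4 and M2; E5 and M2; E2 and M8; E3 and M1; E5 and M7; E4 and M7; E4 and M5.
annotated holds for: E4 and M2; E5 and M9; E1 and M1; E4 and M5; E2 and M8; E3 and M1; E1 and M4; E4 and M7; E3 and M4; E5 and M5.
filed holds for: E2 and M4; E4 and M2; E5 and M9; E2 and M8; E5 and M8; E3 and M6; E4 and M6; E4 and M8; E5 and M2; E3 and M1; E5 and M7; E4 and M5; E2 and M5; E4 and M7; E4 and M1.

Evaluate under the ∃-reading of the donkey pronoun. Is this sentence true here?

"it" takes "a manuscript" as antecedent — a donkey pronoun bound across the clause boundary.
Weak reading: every editor e with some received-manuscript has at least one received-manuscript m such that annotated(e,m) ∧ filed(e,m).
Per editor: E2:✓  E3:✓  E4:✓  E5:✓
Every editor in the restrictor has a witness.

True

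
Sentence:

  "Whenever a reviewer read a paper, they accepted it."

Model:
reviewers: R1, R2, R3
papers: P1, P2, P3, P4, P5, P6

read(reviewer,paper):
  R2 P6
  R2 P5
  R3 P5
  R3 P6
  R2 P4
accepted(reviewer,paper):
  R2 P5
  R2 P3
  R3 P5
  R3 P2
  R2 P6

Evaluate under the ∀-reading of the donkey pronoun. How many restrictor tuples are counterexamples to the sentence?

"it" takes "a paper" as antecedent — a donkey pronoun bound across the clause boundary.
Strong reading: for every (r,p) with read(r,p), accepted(r,p).
Restrictor pairs: (R2,P4) ✗  (R2,P5) ✓  (R2,P6) ✓  (R3,P5) ✓  (R3,P6) ✗
Counterexamples (restrictor pairs failing the scope): 2.

2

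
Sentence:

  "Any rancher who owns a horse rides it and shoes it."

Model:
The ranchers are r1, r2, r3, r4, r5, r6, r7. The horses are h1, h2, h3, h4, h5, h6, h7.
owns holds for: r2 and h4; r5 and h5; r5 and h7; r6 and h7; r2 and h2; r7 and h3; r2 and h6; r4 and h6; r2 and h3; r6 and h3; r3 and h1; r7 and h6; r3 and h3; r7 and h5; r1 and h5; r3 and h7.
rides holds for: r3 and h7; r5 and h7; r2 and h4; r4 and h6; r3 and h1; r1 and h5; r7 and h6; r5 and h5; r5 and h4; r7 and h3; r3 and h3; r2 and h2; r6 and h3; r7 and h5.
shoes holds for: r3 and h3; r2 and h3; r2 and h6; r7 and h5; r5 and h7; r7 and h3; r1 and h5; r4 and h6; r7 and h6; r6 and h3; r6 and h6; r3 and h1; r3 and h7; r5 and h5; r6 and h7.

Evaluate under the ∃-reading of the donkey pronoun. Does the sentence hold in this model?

False

"it" takes "a horse" as antecedent — a donkey pronoun bound across the clause boundary.
Weak reading: every rancher r with some owns-horse has at least one owns-horse h such that rides(r,h) ∧ shoes(r,h).
Per rancher: r1:✓  r2:✗  r3:✓  r4:✓  r5:✓  r6:✓  r7:✓
r2 has no witness among its owns-horses.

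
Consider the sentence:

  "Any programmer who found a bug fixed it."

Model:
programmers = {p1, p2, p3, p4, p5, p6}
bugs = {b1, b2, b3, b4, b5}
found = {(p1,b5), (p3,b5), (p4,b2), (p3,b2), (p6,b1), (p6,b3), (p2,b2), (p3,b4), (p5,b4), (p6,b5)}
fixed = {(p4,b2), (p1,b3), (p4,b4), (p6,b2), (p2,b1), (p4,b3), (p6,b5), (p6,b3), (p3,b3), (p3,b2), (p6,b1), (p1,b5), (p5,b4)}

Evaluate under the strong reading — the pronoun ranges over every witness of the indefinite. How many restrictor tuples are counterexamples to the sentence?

"it" takes "a bug" as antecedent — a donkey pronoun bound across the clause boundary.
Strong reading: for every (p,b) with found(p,b), fixed(p,b).
Restrictor pairs: (p1,b5) ✓  (p2,b2) ✗  (p3,b2) ✓  (p3,b4) ✗  (p3,b5) ✗  (p4,b2) ✓  (p5,b4) ✓  (p6,b1) ✓  (p6,b3) ✓  (p6,b5) ✓
Counterexamples (restrictor pairs failing the scope): 3.

3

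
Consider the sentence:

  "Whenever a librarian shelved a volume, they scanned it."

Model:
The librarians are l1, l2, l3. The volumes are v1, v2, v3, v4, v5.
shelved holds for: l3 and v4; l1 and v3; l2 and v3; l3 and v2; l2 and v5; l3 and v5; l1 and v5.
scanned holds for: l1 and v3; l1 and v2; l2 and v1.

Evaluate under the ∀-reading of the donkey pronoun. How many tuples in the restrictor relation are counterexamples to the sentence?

"it" takes "a volume" as antecedent — a donkey pronoun bound across the clause boundary.
Strong reading: for every (l,v) with shelved(l,v), scanned(l,v).
Restrictor pairs: (l1,v3) ✓  (l1,v5) ✗  (l2,v3) ✗  (l2,v5) ✗  (l3,v2) ✗  (l3,v4) ✗  (l3,v5) ✗
Counterexamples (restrictor pairs failing the scope): 6.

6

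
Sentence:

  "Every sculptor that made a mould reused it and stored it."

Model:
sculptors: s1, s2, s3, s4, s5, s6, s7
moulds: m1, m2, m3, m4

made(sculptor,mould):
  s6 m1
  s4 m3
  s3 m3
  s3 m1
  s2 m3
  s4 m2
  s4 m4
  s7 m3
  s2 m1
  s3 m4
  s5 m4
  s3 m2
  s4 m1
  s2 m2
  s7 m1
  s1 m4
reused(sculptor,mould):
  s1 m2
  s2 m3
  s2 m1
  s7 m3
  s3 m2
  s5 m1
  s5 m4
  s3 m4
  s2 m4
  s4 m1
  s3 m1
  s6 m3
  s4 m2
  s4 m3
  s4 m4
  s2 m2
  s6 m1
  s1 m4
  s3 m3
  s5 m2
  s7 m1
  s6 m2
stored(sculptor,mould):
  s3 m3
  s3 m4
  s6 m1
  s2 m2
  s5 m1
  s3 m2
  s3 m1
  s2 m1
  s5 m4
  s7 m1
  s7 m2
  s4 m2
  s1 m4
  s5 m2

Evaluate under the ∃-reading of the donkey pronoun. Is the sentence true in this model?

"it" takes "a mould" as antecedent — a donkey pronoun bound across the clause boundary.
Weak reading: every sculptor s with some made-mould has at least one made-mould m such that reused(s,m) ∧ stored(s,m).
Per sculptor: s1:✓  s2:✓  s3:✓  s4:✓  s5:✓  s6:✓  s7:✓
Every sculptor in the restrictor has a witness.

True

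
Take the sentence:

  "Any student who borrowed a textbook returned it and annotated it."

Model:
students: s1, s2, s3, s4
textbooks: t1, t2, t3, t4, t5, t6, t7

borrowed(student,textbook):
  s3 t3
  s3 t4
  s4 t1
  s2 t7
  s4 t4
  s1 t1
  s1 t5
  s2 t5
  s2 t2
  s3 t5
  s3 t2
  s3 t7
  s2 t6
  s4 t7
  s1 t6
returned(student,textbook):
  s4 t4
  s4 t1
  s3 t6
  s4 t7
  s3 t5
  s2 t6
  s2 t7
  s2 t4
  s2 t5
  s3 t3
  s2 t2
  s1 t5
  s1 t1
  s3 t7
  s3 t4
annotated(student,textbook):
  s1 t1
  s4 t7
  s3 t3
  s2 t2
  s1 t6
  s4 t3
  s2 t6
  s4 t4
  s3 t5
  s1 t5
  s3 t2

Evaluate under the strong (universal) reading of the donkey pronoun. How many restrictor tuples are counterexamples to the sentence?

"it" takes "a textbook" as antecedent — a donkey pronoun bound across the clause boundary.
Strong reading: for every (s,t) with borrowed(s,t), returned(s,t) ∧ annotated(s,t).
Restrictor pairs: (s1,t1) ✓  (s1,t5) ✓  (s1,t6) ✗  (s2,t2) ✓  (s2,t5) ✗  (s2,t6) ✓  (s2,t7) ✗  (s3,t2) ✗  (s3,t3) ✓  (s3,t4) ✗  (s3,t5) ✓  (s3,t7) ✗  (s4,t1) ✗  (s4,t4) ✓  (s4,t7) ✓
Counterexamples (restrictor pairs failing the scope): 7.

7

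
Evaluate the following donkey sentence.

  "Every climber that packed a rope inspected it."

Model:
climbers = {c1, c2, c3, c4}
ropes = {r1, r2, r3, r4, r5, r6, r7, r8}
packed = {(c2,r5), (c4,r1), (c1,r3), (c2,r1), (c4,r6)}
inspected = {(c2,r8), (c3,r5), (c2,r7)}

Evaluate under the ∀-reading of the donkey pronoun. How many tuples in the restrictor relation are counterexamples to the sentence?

"it" takes "a rope" as antecedent — a donkey pronoun bound across the clause boundary.
Strong reading: for every (c,r) with packed(c,r), inspected(c,r).
Restrictor pairs: (c1,r3) ✗  (c2,r1) ✗  (c2,r5) ✗  (c4,r1) ✗  (c4,r6) ✗
Counterexamples (restrictor pairs failing the scope): 5.

5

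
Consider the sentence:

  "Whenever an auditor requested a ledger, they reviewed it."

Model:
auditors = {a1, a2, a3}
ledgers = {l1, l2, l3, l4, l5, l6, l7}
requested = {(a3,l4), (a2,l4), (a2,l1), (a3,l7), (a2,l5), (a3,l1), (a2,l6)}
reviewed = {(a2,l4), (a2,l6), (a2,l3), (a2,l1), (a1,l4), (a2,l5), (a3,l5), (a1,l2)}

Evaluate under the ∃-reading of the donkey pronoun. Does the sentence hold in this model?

False

"it" takes "a ledger" as antecedent — a donkey pronoun bound across the clause boundary.
Weak reading: every auditor a with some requested-ledger has at least one requested-ledger l such that reviewed(a,l).
Per auditor: a2:✓  a3:✗
a3 has no witness among its requested-ledgers.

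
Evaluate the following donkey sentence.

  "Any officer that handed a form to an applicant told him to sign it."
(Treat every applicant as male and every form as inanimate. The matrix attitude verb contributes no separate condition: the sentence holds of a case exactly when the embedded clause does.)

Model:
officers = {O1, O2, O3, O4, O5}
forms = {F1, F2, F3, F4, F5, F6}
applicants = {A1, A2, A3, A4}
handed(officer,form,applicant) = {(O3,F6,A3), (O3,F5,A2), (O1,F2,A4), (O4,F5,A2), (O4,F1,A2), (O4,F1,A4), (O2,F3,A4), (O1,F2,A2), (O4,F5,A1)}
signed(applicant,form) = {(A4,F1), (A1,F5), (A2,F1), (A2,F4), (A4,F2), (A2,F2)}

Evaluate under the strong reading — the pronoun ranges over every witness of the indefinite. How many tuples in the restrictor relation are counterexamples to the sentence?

4

"him" takes "an applicant" as antecedent and "it" takes "a form"; both are donkey pronouns co-varying with the restrictor.
Strong reading: for every (o,f,a) with handed(o,f,a), signed(a,f).
Restrictor triples: (O1,F2,A2)→signed(A2,F2) ✓  (O1,F2,A4)→signed(A4,F2) ✓  (O2,F3,A4)→signed(A4,F3) ✗  (O3,F5,A2)→signed(A2,F5) ✗  (O3,F6,A3)→signed(A3,F6) ✗  (O4,F1,A2)→signed(A2,F1) ✓  (O4,F1,A4)→signed(A4,F1) ✓  (O4,F5,A1)→signed(A1,F5) ✓  (O4,F5,A2)→signed(A2,F5) ✗
Counterexamples (restrictor triples failing the scope): 4.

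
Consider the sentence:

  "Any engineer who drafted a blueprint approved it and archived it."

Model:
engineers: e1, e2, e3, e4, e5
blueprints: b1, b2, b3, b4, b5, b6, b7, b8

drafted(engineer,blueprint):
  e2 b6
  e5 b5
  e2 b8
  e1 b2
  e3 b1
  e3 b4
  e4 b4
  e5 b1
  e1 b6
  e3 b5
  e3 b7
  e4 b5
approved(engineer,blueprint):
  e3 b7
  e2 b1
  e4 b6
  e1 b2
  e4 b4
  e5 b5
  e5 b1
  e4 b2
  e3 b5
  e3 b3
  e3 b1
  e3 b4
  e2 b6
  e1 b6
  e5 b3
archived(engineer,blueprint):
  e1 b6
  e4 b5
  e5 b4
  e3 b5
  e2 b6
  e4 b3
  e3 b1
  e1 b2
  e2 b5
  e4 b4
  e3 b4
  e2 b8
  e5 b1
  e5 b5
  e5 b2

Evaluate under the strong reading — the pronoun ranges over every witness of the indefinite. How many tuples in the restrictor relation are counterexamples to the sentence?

3

"it" takes "a blueprint" as antecedent — a donkey pronoun bound across the clause boundary.
Strong reading: for every (e,b) with drafted(e,b), approved(e,b) ∧ archived(e,b).
Restrictor pairs: (e1,b2) ✓  (e1,b6) ✓  (e2,b6) ✓  (e2,b8) ✗  (e3,b1) ✓  (e3,b4) ✓  (e3,b5) ✓  (e3,b7) ✗  (e4,b4) ✓  (e4,b5) ✗  (e5,b1) ✓  (e5,b5) ✓
Counterexamples (restrictor pairs failing the scope): 3.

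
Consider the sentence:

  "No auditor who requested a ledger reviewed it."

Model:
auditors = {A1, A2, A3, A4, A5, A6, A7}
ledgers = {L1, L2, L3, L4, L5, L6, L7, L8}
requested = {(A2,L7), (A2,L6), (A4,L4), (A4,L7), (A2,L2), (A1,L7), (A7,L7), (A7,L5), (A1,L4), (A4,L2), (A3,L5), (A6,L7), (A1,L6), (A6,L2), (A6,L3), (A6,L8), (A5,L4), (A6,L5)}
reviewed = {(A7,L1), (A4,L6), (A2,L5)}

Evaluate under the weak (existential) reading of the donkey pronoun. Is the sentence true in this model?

"it" takes "a ledger" as antecedent — a donkey pronoun bound across the clause boundary.
Truth condition: for no (a,l) with requested(a,l) does reviewed(a,l) hold.
Restrictor pairs — does the scope hold? (A1,L4):fails  (A1,L6):fails  (A1,L7):fails  (A2,L2):fails  (A2,L6):fails  (A2,L7):fails  (A3,L5):fails  (A4,L2):fails  (A4,L4):fails  (A4,L7):fails  (A5,L4):fails  (A6,L2):fails  (A6,L3):fails  (A6,L5):fails  (A6,L7):fails  (A6,L8):fails  (A7,L5):fails  (A7,L7):fails
Scope holds for no restrictor pair, so the sentence is true.

True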